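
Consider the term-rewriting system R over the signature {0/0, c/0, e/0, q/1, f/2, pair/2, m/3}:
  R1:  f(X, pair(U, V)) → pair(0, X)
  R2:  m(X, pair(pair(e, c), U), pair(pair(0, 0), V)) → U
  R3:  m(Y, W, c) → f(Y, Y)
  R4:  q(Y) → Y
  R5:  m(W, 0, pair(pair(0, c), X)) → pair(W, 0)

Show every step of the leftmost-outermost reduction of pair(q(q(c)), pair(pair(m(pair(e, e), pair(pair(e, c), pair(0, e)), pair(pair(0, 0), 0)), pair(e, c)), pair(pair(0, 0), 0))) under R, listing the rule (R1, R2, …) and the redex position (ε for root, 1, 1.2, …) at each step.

1. pair(q(q(c)), pair(pair(m(pair(e, e), pair(pair(e, c), pair(0, e)), pair(pair(0, 0), 0)), pair(e, c)), pair(pair(0, 0), 0)))  →  pair(q(c), pair(pair(m(pair(e, e), pair(pair(e, c), pair(0, e)), pair(pair(0, 0), 0)), pair(e, c)), pair(pair(0, 0), 0)))   [R4 at 1]
2. pair(q(c), pair(pair(m(pair(e, e), pair(pair(e, c), pair(0, e)), pair(pair(0, 0), 0)), pair(e, c)), pair(pair(0, 0), 0)))  →  pair(c, pair(pair(m(pair(e, e), pair(pair(e, c), pair(0, e)), pair(pair(0, 0), 0)), pair(e, c)), pair(pair(0, 0), 0)))   [R4 at 1]
3. pair(c, pair(pair(m(pair(e, e), pair(pair(e, c), pair(0, e)), pair(pair(0, 0), 0)), pair(e, c)), pair(pair(0, 0), 0)))  →  pair(c, pair(pair(pair(0, e), pair(e, c)), pair(pair(0, 0), 0)))   [R2 at 2.1.1]

pair(c, pair(pair(pair(0, e), pair(e, c)), pair(pair(0, 0), 0)))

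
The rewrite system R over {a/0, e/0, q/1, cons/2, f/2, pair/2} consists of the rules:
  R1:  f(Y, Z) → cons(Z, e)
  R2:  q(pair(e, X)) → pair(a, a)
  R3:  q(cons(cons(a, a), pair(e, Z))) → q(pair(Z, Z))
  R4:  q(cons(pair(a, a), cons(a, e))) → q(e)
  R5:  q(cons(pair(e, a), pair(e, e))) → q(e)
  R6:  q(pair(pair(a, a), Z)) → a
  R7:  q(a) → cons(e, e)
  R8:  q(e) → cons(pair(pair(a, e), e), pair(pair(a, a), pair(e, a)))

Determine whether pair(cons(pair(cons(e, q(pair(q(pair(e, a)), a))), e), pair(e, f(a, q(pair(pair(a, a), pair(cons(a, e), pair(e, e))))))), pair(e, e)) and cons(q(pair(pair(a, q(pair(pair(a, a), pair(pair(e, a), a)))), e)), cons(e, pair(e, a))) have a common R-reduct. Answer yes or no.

no — NF(t₁) = pair(cons(pair(cons(e, a), e), pair(e, cons(a, e))), pair(e, e)), NF(t₂) = cons(a, cons(e, pair(e, a)))

Reduce t₁ = pair(cons(pair(cons(e, q(pair(q(pair(e, a)), a))), e), pair(e, f(a, q(pair(pair(a, a), pair(cons(a, e), pair(e, e))))))), pair(e, e)):
1. pair(cons(pair(cons(e, q(pair(q(pair(e, a)), a))), e), pair(e, f(a, q(pair(pair(a, a), pair(cons(a, e), pair(e, e))))))), pair(e, e))  →  pair(cons(pair(cons(e, q(pair(pair(a, a), a))), e), pair(e, f(a, q(pair(pair(a, a), pair(cons(a, e), pair(e, e))))))), pair(e, e))   [R2 at 1.1.1.2.1.1]
2. pair(cons(pair(cons(e, q(pair(pair(a, a), a))), e), pair(e, f(a, q(pair(pair(a, a), pair(cons(a, e), pair(e, e))))))), pair(e, e))  →  pair(cons(pair(cons(e, a), e), pair(e, f(a, q(pair(pair(a, a), pair(cons(a, e), pair(e, e))))))), pair(e, e))   [R6 at 1.1.1.2]
3. pair(cons(pair(cons(e, a), e), pair(e, f(a, q(pair(pair(a, a), pair(cons(a, e), pair(e, e))))))), pair(e, e))  →  pair(cons(pair(cons(e, a), e), pair(e, cons(q(pair(pair(a, a), pair(cons(a, e), pair(e, e)))), e))), pair(e, e))   [R1 at 1.2.2]
4. pair(cons(pair(cons(e, a), e), pair(e, cons(q(pair(pair(a, a), pair(cons(a, e), pair(e, e)))), e))), pair(e, e))  →  pair(cons(pair(cons(e, a), e), pair(e, cons(a, e))), pair(e, e))   [R6 at 1.2.2.1]

Reduce t₂ = cons(q(pair(pair(a, q(pair(pair(a, a), pair(pair(e, a), a)))), e)), cons(e, pair(e, a))):
1. cons(q(pair(pair(a, q(pair(pair(a, a), pair(pair(e, a), a)))), e)), cons(e, pair(e, a)))  →  cons(q(pair(pair(a, a), e)), cons(e, pair(e, a)))   [R6 at 1.1.1.2]
2. cons(q(pair(pair(a, a), e)), cons(e, pair(e, a)))  →  cons(a, cons(e, pair(e, a)))   [R6 at 1]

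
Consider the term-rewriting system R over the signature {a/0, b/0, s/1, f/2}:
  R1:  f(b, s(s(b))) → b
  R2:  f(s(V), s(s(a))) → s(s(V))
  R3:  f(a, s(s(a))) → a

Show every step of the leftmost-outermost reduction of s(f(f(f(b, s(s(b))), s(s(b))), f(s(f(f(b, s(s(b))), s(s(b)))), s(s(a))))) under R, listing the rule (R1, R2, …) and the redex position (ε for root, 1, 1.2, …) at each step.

1. s(f(f(f(b, s(s(b))), s(s(b))), f(s(f(f(b, s(s(b))), s(s(b)))), s(s(a)))))  →  s(f(f(b, s(s(b))), f(s(f(f(b, s(s(b))), s(s(b)))), s(s(a)))))   [R1 at 1.1.1]
2. s(f(f(b, s(s(b))), f(s(f(f(b, s(s(b))), s(s(b)))), s(s(a)))))  →  s(f(b, f(s(f(f(b, s(s(b))), s(s(b)))), s(s(a)))))   [R1 at 1.1]
3. s(f(b, f(s(f(f(b, s(s(b))), s(s(b)))), s(s(a)))))  →  s(f(b, s(s(f(f(b, s(s(b))), s(s(b)))))))   [R2 at 1.2]
4. s(f(b, s(s(f(f(b, s(s(b))), s(s(b)))))))  →  s(f(b, s(s(f(b, s(s(b)))))))   [R1 at 1.2.1.1.1]
5. s(f(b, s(s(f(b, s(s(b)))))))  →  s(f(b, s(s(b))))   [R1 at 1.2.1.1]
6. s(f(b, s(s(b))))  →  s(b)   [R1 at 1]

s(b)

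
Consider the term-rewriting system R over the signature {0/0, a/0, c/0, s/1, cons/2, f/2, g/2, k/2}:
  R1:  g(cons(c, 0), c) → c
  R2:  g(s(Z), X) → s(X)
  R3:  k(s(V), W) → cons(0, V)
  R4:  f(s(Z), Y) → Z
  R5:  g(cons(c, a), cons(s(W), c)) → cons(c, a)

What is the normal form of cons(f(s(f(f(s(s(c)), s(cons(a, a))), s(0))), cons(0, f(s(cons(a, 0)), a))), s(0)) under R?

1. cons(f(s(f(f(s(s(c)), s(cons(a, a))), s(0))), cons(0, f(s(cons(a, 0)), a))), s(0))  →  cons(f(f(s(s(c)), s(cons(a, a))), s(0)), s(0))   [R4 at 1]
2. cons(f(f(s(s(c)), s(cons(a, a))), s(0)), s(0))  →  cons(f(s(c), s(0)), s(0))   [R4 at 1.1]
3. cons(f(s(c), s(0)), s(0))  →  cons(c, s(0))   [R4 at 1]

cons(c, s(0))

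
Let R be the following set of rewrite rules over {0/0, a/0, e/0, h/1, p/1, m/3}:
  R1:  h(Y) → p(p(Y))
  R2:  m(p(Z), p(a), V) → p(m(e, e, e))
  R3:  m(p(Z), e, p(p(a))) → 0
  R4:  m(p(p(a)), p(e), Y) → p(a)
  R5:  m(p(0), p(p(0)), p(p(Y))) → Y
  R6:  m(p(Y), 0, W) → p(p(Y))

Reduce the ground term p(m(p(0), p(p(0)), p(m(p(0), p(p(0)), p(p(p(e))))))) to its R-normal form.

p(e)

1. p(m(p(0), p(p(0)), p(m(p(0), p(p(0)), p(p(p(e)))))))  →  p(m(p(0), p(p(0)), p(p(e))))   [R5 at 1.3.1]
2. p(m(p(0), p(p(0)), p(p(e))))  →  p(e)   [R5 at 1]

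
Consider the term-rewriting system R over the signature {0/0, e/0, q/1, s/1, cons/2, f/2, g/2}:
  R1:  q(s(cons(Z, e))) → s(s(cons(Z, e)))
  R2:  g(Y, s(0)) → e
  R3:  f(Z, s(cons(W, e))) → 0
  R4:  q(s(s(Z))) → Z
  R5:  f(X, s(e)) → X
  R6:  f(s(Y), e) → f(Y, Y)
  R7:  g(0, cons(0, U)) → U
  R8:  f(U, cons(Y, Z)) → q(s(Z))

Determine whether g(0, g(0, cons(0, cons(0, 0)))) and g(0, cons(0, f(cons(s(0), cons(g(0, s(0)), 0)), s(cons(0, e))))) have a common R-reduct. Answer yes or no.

yes — NF(t₁) = 0, NF(t₂) = 0

Reduce t₁ = g(0, g(0, cons(0, cons(0, 0)))):
1. g(0, g(0, cons(0, cons(0, 0))))  →  g(0, cons(0, 0))   [R7 at 2]
2. g(0, cons(0, 0))  →  0   [R7 at ε]

Reduce t₂ = g(0, cons(0, f(cons(s(0), cons(g(0, s(0)), 0)), s(cons(0, e))))):
1. g(0, cons(0, f(cons(s(0), cons(g(0, s(0)), 0)), s(cons(0, e)))))  →  f(cons(s(0), cons(g(0, s(0)), 0)), s(cons(0, e)))   [R7 at ε]
2. f(cons(s(0), cons(g(0, s(0)), 0)), s(cons(0, e)))  →  0   [R3 at ε]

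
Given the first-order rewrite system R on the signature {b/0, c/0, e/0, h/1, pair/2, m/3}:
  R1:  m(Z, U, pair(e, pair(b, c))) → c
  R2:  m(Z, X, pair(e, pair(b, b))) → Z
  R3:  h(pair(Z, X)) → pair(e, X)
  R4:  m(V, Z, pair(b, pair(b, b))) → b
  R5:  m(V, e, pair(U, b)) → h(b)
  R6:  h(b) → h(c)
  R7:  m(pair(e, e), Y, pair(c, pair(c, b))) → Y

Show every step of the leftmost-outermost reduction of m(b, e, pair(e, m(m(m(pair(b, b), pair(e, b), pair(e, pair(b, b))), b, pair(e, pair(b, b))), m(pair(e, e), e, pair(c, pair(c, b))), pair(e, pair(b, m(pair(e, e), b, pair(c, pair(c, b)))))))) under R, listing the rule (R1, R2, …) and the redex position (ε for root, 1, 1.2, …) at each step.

1. m(b, e, pair(e, m(m(m(pair(b, b), pair(e, b), pair(e, pair(b, b))), b, pair(e, pair(b, b))), m(pair(e, e), e, pair(c, pair(c, b))), pair(e, pair(b, m(pair(e, e), b, pair(c, pair(c, b))))))))  →  m(b, e, pair(e, m(m(pair(b, b), pair(e, b), pair(e, pair(b, b))), m(pair(e, e), e, pair(c, pair(c, b))), pair(e, pair(b, m(pair(e, e), b, pair(c, pair(c, b))))))))   [R2 at 3.2.1]
2. m(b, e, pair(e, m(m(pair(b, b), pair(e, b), pair(e, pair(b, b))), m(pair(e, e), e, pair(c, pair(c, b))), pair(e, pair(b, m(pair(e, e), b, pair(c, pair(c, b))))))))  →  m(b, e, pair(e, m(pair(b, b), m(pair(e, e), e, pair(c, pair(c, b))), pair(e, pair(b, m(pair(e, e), b, pair(c, pair(c, b))))))))   [R2 at 3.2.1]
3. m(b, e, pair(e, m(pair(b, b), m(pair(e, e), e, pair(c, pair(c, b))), pair(e, pair(b, m(pair(e, e), b, pair(c, pair(c, b))))))))  →  m(b, e, pair(e, m(pair(b, b), e, pair(e, pair(b, m(pair(e, e), b, pair(c, pair(c, b))))))))   [R7 at 3.2.2]
4. m(b, e, pair(e, m(pair(b, b), e, pair(e, pair(b, m(pair(e, e), b, pair(c, pair(c, b))))))))  →  m(b, e, pair(e, m(pair(b, b), e, pair(e, pair(b, b)))))   [R7 at 3.2.3.2.2]
5. m(b, e, pair(e, m(pair(b, b), e, pair(e, pair(b, b)))))  →  m(b, e, pair(e, pair(b, b)))   [R2 at 3.2]
6. m(b, e, pair(e, pair(b, b)))  →  b   [R2 at ε]

b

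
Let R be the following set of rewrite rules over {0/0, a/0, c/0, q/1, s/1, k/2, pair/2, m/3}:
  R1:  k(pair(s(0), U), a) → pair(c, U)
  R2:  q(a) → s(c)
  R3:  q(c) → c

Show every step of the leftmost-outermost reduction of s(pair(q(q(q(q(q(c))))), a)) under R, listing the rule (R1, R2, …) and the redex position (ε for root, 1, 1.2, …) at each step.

1. s(pair(q(q(q(q(q(c))))), a))  →  s(pair(q(q(q(q(c)))), a))   [R3 at 1.1.1.1.1.1]
2. s(pair(q(q(q(q(c)))), a))  →  s(pair(q(q(q(c))), a))   [R3 at 1.1.1.1.1]
3. s(pair(q(q(q(c))), a))  →  s(pair(q(q(c)), a))   [R3 at 1.1.1.1]
4. s(pair(q(q(c)), a))  →  s(pair(q(c), a))   [R3 at 1.1.1]
5. s(pair(q(c), a))  →  s(pair(c, a))   [R3 at 1.1]

s(pair(c, a))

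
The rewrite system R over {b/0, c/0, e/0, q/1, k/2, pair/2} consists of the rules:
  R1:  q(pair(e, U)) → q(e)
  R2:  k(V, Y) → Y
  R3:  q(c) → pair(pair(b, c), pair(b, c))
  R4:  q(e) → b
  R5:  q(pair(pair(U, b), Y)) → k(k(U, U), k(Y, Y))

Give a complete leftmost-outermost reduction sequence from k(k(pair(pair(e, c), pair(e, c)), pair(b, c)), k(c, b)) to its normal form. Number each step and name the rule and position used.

1. k(k(pair(pair(e, c), pair(e, c)), pair(b, c)), k(c, b))  →  k(c, b)   [R2 at ε]
2. k(c, b)  →  b   [R2 at ε]

b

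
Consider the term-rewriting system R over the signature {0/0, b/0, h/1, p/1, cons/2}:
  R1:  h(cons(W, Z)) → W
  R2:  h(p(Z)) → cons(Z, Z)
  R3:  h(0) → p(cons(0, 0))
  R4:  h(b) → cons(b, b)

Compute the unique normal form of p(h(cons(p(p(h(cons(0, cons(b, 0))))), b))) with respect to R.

p(p(p(0)))

1. p(h(cons(p(p(h(cons(0, cons(b, 0))))), b)))  →  p(p(p(h(cons(0, cons(b, 0))))))   [R1 at 1]
2. p(p(p(h(cons(0, cons(b, 0))))))  →  p(p(p(0)))   [R1 at 1.1.1]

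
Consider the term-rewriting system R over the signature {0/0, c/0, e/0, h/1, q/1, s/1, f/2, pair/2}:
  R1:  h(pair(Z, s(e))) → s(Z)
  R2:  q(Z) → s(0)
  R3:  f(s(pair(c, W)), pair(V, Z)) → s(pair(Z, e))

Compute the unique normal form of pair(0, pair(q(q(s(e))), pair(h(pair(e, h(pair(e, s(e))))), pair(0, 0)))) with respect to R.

pair(0, pair(s(0), pair(s(e), pair(0, 0))))

1. pair(0, pair(q(q(s(e))), pair(h(pair(e, h(pair(e, s(e))))), pair(0, 0))))  →  pair(0, pair(s(0), pair(h(pair(e, h(pair(e, s(e))))), pair(0, 0))))   [R2 at 2.1]
2. pair(0, pair(s(0), pair(h(pair(e, h(pair(e, s(e))))), pair(0, 0))))  →  pair(0, pair(s(0), pair(h(pair(e, s(e))), pair(0, 0))))   [R1 at 2.2.1.1.2]
3. pair(0, pair(s(0), pair(h(pair(e, s(e))), pair(0, 0))))  →  pair(0, pair(s(0), pair(s(e), pair(0, 0))))   [R1 at 2.2.1]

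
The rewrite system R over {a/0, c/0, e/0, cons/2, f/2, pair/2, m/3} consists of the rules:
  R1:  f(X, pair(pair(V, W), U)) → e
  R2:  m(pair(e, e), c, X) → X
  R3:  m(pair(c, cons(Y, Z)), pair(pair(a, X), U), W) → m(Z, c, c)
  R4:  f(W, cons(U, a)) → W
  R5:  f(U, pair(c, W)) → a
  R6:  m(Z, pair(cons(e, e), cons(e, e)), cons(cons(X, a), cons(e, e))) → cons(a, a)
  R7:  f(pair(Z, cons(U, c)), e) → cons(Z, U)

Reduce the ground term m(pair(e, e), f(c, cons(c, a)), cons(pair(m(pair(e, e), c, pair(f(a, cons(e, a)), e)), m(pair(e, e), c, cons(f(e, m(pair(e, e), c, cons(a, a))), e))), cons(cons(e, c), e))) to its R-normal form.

cons(pair(pair(a, e), cons(e, e)), cons(cons(e, c), e))

1. m(pair(e, e), f(c, cons(c, a)), cons(pair(m(pair(e, e), c, pair(f(a, cons(e, a)), e)), m(pair(e, e), c, cons(f(e, m(pair(e, e), c, cons(a, a))), e))), cons(cons(e, c), e)))  →  m(pair(e, e), c, cons(pair(m(pair(e, e), c, pair(f(a, cons(e, a)), e)), m(pair(e, e), c, cons(f(e, m(pair(e, e), c, cons(a, a))), e))), cons(cons(e, c), e)))   [R4 at 2]
2. m(pair(e, e), c, cons(pair(m(pair(e, e), c, pair(f(a, cons(e, a)), e)), m(pair(e, e), c, cons(f(e, m(pair(e, e), c, cons(a, a))), e))), cons(cons(e, c), e)))  →  cons(pair(m(pair(e, e), c, pair(f(a, cons(e, a)), e)), m(pair(e, e), c, cons(f(e, m(pair(e, e), c, cons(a, a))), e))), cons(cons(e, c), e))   [R2 at ε]
3. cons(pair(m(pair(e, e), c, pair(f(a, cons(e, a)), e)), m(pair(e, e), c, cons(f(e, m(pair(e, e), c, cons(a, a))), e))), cons(cons(e, c), e))  →  cons(pair(pair(f(a, cons(e, a)), e), m(pair(e, e), c, cons(f(e, m(pair(e, e), c, cons(a, a))), e))), cons(cons(e, c), e))   [R2 at 1.1]
4. cons(pair(pair(f(a, cons(e, a)), e), m(pair(e, e), c, cons(f(e, m(pair(e, e), c, cons(a, a))), e))), cons(cons(e, c), e))  →  cons(pair(pair(a, e), m(pair(e, e), c, cons(f(e, m(pair(e, e), c, cons(a, a))), e))), cons(cons(e, c), e))   [R4 at 1.1.1]
5. cons(pair(pair(a, e), m(pair(e, e), c, cons(f(e, m(pair(e, e), c, cons(a, a))), e))), cons(cons(e, c), e))  →  cons(pair(pair(a, e), cons(f(e, m(pair(e, e), c, cons(a, a))), e)), cons(cons(e, c), e))   [R2 at 1.2]
6. cons(pair(pair(a, e), cons(f(e, m(pair(e, e), c, cons(a, a))), e)), cons(cons(e, c), e))  →  cons(pair(pair(a, e), cons(f(e, cons(a, a)), e)), cons(cons(e, c), e))   [R2 at 1.2.1.2]
7. cons(pair(pair(a, e), cons(f(e, cons(a, a)), e)), cons(cons(e, c), e))  →  cons(pair(pair(a, e), cons(e, e)), cons(cons(e, c), e))   [R4 at 1.2.1]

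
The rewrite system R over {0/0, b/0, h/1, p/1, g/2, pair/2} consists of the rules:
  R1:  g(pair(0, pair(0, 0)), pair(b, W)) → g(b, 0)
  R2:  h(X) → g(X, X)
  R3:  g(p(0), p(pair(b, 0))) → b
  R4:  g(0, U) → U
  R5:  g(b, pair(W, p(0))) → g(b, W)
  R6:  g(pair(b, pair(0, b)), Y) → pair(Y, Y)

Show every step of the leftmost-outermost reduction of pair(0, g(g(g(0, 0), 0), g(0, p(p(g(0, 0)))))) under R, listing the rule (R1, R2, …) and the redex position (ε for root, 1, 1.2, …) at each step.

pair(0, p(p(0)))

1. pair(0, g(g(g(0, 0), 0), g(0, p(p(g(0, 0))))))  →  pair(0, g(g(0, 0), g(0, p(p(g(0, 0))))))   [R4 at 2.1.1]
2. pair(0, g(g(0, 0), g(0, p(p(g(0, 0))))))  →  pair(0, g(0, g(0, p(p(g(0, 0))))))   [R4 at 2.1]
3. pair(0, g(0, g(0, p(p(g(0, 0))))))  →  pair(0, g(0, p(p(g(0, 0)))))   [R4 at 2]
4. pair(0, g(0, p(p(g(0, 0)))))  →  pair(0, p(p(g(0, 0))))   [R4 at 2]
5. pair(0, p(p(g(0, 0))))  →  pair(0, p(p(0)))   [R4 at 2.1.1]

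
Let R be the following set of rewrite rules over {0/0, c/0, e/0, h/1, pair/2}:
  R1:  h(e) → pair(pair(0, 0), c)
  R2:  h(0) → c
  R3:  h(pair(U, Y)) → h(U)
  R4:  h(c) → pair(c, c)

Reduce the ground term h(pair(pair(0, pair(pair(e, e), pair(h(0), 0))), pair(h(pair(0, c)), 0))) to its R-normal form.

c

1. h(pair(pair(0, pair(pair(e, e), pair(h(0), 0))), pair(h(pair(0, c)), 0)))  →  h(pair(0, pair(pair(e, e), pair(h(0), 0))))   [R3 at ε]
2. h(pair(0, pair(pair(e, e), pair(h(0), 0))))  →  h(0)   [R3 at ε]
3. h(0)  →  c   [R2 at ε]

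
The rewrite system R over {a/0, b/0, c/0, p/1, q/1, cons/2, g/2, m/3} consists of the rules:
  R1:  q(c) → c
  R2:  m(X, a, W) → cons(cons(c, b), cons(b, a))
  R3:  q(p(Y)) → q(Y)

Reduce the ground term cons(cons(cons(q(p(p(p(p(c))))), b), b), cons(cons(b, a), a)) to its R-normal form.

cons(cons(cons(c, b), b), cons(cons(b, a), a))

1. cons(cons(cons(q(p(p(p(p(c))))), b), b), cons(cons(b, a), a))  →  cons(cons(cons(q(p(p(p(c)))), b), b), cons(cons(b, a), a))   [R3 at 1.1.1]
2. cons(cons(cons(q(p(p(p(c)))), b), b), cons(cons(b, a), a))  →  cons(cons(cons(q(p(p(c))), b), b), cons(cons(b, a), a))   [R3 at 1.1.1]
3. cons(cons(cons(q(p(p(c))), b), b), cons(cons(b, a), a))  →  cons(cons(cons(q(p(c)), b), b), cons(cons(b, a), a))   [R3 at 1.1.1]
4. cons(cons(cons(q(p(c)), b), b), cons(cons(b, a), a))  →  cons(cons(cons(q(c), b), b), cons(cons(b, a), a))   [R3 at 1.1.1]
5. cons(cons(cons(q(c), b), b), cons(cons(b, a), a))  →  cons(cons(cons(c, b), b), cons(cons(b, a), a))   [R1 at 1.1.1]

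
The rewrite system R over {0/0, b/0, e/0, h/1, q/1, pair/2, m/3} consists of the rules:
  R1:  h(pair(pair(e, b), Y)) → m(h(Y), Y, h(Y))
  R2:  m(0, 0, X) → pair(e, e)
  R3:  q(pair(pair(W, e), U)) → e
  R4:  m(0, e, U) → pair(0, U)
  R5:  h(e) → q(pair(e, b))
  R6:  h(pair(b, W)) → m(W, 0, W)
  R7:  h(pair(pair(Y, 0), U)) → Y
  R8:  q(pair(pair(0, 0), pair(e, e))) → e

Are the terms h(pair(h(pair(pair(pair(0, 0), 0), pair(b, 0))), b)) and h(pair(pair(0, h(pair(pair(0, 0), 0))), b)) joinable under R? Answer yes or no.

yes — NF(t₁) = 0, NF(t₂) = 0

Reduce t₁ = h(pair(h(pair(pair(pair(0, 0), 0), pair(b, 0))), b)):
1. h(pair(h(pair(pair(pair(0, 0), 0), pair(b, 0))), b))  →  h(pair(pair(0, 0), b))   [R7 at 1.1]
2. h(pair(pair(0, 0), b))  →  0   [R7 at ε]

Reduce t₂ = h(pair(pair(0, h(pair(pair(0, 0), 0))), b)):
1. h(pair(pair(0, h(pair(pair(0, 0), 0))), b))  →  h(pair(pair(0, 0), b))   [R7 at 1.1.2]
2. h(pair(pair(0, 0), b))  →  0   [R7 at ε]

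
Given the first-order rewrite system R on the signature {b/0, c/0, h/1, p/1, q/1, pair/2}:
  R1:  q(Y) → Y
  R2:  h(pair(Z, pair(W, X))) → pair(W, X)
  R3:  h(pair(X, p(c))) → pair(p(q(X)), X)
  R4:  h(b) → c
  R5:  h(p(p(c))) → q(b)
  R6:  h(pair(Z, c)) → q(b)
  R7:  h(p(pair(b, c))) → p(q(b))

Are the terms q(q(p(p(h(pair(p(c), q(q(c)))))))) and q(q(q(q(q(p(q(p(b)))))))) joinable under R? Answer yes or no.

Reduce t₁ = q(q(p(p(h(pair(p(c), q(q(c)))))))):
1. q(q(p(p(h(pair(p(c), q(q(c))))))))  →  q(p(p(h(pair(p(c), q(q(c)))))))   [R1 at ε]
2. q(p(p(h(pair(p(c), q(q(c)))))))  →  p(p(h(pair(p(c), q(q(c))))))   [R1 at ε]
3. p(p(h(pair(p(c), q(q(c))))))  →  p(p(h(pair(p(c), q(c)))))   [R1 at 1.1.1.2]
4. p(p(h(pair(p(c), q(c)))))  →  p(p(h(pair(p(c), c))))   [R1 at 1.1.1.2]
5. p(p(h(pair(p(c), c))))  →  p(p(q(b)))   [R6 at 1.1]
6. p(p(q(b)))  →  p(p(b))   [R1 at 1.1]

Reduce t₂ = q(q(q(q(q(p(q(p(b)))))))):
1. q(q(q(q(q(p(q(p(b))))))))  →  q(q(q(q(p(q(p(b)))))))   [R1 at ε]
2. q(q(q(q(p(q(p(b)))))))  →  q(q(q(p(q(p(b))))))   [R1 at ε]
3. q(q(q(p(q(p(b))))))  →  q(q(p(q(p(b)))))   [R1 at ε]
4. q(q(p(q(p(b)))))  →  q(p(q(p(b))))   [R1 at ε]
5. q(p(q(p(b))))  →  p(q(p(b)))   [R1 at ε]
6. p(q(p(b)))  →  p(p(b))   [R1 at 1]

yes — NF(t₁) = p(p(b)), NF(t₂) = p(p(b))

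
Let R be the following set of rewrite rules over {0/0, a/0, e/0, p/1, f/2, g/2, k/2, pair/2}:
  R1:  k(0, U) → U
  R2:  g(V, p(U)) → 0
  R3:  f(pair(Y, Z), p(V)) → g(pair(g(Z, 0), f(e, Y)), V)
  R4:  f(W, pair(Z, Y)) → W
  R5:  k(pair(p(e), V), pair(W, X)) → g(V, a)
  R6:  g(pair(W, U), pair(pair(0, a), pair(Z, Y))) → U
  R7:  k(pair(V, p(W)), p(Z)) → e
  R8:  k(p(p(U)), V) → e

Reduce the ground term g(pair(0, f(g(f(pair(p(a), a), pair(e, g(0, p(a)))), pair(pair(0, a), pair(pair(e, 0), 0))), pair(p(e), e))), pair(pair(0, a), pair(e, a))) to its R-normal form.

1. g(pair(0, f(g(f(pair(p(a), a), pair(e, g(0, p(a)))), pair(pair(0, a), pair(pair(e, 0), 0))), pair(p(e), e))), pair(pair(0, a), pair(e, a)))  →  f(g(f(pair(p(a), a), pair(e, g(0, p(a)))), pair(pair(0, a), pair(pair(e, 0), 0))), pair(p(e), e))   [R6 at ε]
2. f(g(f(pair(p(a), a), pair(e, g(0, p(a)))), pair(pair(0, a), pair(pair(e, 0), 0))), pair(p(e), e))  →  g(f(pair(p(a), a), pair(e, g(0, p(a)))), pair(pair(0, a), pair(pair(e, 0), 0)))   [R4 at ε]
3. g(f(pair(p(a), a), pair(e, g(0, p(a)))), pair(pair(0, a), pair(pair(e, 0), 0)))  →  g(pair(p(a), a), pair(pair(0, a), pair(pair(e, 0), 0)))   [R4 at 1]
4. g(pair(p(a), a), pair(pair(0, a), pair(pair(e, 0), 0)))  →  a   [R6 at ε]

a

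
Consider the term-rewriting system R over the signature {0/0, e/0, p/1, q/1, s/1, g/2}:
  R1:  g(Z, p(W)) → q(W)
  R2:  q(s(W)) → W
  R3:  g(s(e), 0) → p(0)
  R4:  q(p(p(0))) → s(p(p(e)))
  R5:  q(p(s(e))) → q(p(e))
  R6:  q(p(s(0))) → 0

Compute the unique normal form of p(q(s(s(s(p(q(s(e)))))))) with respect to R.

1. p(q(s(s(s(p(q(s(e))))))))  →  p(s(s(p(q(s(e))))))   [R2 at 1]
2. p(s(s(p(q(s(e))))))  →  p(s(s(p(e))))   [R2 at 1.1.1.1]

p(s(s(p(e))))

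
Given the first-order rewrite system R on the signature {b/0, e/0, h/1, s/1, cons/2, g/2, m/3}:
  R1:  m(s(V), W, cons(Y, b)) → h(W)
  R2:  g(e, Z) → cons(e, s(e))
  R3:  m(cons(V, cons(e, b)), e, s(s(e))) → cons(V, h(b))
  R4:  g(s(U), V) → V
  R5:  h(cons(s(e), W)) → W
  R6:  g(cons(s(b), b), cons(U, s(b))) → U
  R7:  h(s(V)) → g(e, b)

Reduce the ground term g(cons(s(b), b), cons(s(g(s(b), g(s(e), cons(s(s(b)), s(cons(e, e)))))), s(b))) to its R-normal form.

s(cons(s(s(b)), s(cons(e, e))))

1. g(cons(s(b), b), cons(s(g(s(b), g(s(e), cons(s(s(b)), s(cons(e, e)))))), s(b)))  →  s(g(s(b), g(s(e), cons(s(s(b)), s(cons(e, e))))))   [R6 at ε]
2. s(g(s(b), g(s(e), cons(s(s(b)), s(cons(e, e))))))  →  s(g(s(e), cons(s(s(b)), s(cons(e, e)))))   [R4 at 1]
3. s(g(s(e), cons(s(s(b)), s(cons(e, e)))))  →  s(cons(s(s(b)), s(cons(e, e))))   [R4 at 1]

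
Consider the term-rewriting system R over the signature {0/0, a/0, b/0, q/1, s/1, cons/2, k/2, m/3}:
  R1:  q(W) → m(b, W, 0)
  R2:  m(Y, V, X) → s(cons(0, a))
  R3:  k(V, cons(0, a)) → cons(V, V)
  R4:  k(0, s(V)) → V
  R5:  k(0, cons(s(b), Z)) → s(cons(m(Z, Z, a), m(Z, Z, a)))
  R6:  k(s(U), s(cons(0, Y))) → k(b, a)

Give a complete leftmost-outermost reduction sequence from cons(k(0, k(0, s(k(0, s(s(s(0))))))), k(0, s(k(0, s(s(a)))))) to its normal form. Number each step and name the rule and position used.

1. cons(k(0, k(0, s(k(0, s(s(s(0))))))), k(0, s(k(0, s(s(a))))))  →  cons(k(0, k(0, s(s(s(0))))), k(0, s(k(0, s(s(a))))))   [R4 at 1.2]
2. cons(k(0, k(0, s(s(s(0))))), k(0, s(k(0, s(s(a))))))  →  cons(k(0, s(s(0))), k(0, s(k(0, s(s(a))))))   [R4 at 1.2]
3. cons(k(0, s(s(0))), k(0, s(k(0, s(s(a))))))  →  cons(s(0), k(0, s(k(0, s(s(a))))))   [R4 at 1]
4. cons(s(0), k(0, s(k(0, s(s(a))))))  →  cons(s(0), k(0, s(s(a))))   [R4 at 2]
5. cons(s(0), k(0, s(s(a))))  →  cons(s(0), s(a))   [R4 at 2]

cons(s(0), s(a))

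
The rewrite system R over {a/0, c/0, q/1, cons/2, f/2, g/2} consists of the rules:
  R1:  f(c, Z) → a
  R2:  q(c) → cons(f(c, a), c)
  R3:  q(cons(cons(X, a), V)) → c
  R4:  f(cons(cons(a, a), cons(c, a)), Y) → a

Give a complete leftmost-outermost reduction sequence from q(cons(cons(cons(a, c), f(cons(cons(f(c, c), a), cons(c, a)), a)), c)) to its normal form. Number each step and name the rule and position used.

c

1. q(cons(cons(cons(a, c), f(cons(cons(f(c, c), a), cons(c, a)), a)), c))  →  q(cons(cons(cons(a, c), f(cons(cons(a, a), cons(c, a)), a)), c))   [R1 at 1.1.2.1.1.1]
2. q(cons(cons(cons(a, c), f(cons(cons(a, a), cons(c, a)), a)), c))  →  q(cons(cons(cons(a, c), a), c))   [R4 at 1.1.2]
3. q(cons(cons(cons(a, c), a), c))  →  c   [R3 at ε]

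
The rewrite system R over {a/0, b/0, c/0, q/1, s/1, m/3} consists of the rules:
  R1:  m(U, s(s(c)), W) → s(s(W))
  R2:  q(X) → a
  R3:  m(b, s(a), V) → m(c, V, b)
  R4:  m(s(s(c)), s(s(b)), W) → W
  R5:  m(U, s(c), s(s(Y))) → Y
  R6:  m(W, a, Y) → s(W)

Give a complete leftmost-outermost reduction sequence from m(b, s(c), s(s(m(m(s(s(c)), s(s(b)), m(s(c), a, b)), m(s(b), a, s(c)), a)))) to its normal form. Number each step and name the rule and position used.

1. m(b, s(c), s(s(m(m(s(s(c)), s(s(b)), m(s(c), a, b)), m(s(b), a, s(c)), a))))  →  m(m(s(s(c)), s(s(b)), m(s(c), a, b)), m(s(b), a, s(c)), a)   [R5 at ε]
2. m(m(s(s(c)), s(s(b)), m(s(c), a, b)), m(s(b), a, s(c)), a)  →  m(m(s(c), a, b), m(s(b), a, s(c)), a)   [R4 at 1]
3. m(m(s(c), a, b), m(s(b), a, s(c)), a)  →  m(s(s(c)), m(s(b), a, s(c)), a)   [R6 at 1]
4. m(s(s(c)), m(s(b), a, s(c)), a)  →  m(s(s(c)), s(s(b)), a)   [R6 at 2]
5. m(s(s(c)), s(s(b)), a)  →  a   [R4 at ε]

a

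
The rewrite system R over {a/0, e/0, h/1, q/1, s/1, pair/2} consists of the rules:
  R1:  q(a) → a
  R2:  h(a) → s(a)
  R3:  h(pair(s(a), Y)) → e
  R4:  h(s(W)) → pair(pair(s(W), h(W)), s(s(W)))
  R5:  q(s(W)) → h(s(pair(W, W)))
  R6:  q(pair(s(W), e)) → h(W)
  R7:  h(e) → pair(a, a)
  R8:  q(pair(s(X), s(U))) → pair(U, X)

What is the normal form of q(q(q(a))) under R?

1. q(q(q(a)))  →  q(q(a))   [R1 at 1.1]
2. q(q(a))  →  q(a)   [R1 at 1]
3. q(a)  →  a   [R1 at ε]

a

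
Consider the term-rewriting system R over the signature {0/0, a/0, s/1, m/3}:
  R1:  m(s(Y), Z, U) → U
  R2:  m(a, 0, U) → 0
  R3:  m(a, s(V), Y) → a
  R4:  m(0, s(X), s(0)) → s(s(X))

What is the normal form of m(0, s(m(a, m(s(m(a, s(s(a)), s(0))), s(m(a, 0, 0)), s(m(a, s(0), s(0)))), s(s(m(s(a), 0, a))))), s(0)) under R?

1. m(0, s(m(a, m(s(m(a, s(s(a)), s(0))), s(m(a, 0, 0)), s(m(a, s(0), s(0)))), s(s(m(s(a), 0, a))))), s(0))  →  s(s(m(a, m(s(m(a, s(s(a)), s(0))), s(m(a, 0, 0)), s(m(a, s(0), s(0)))), s(s(m(s(a), 0, a))))))   [R4 at ε]
2. s(s(m(a, m(s(m(a, s(s(a)), s(0))), s(m(a, 0, 0)), s(m(a, s(0), s(0)))), s(s(m(s(a), 0, a))))))  →  s(s(m(a, s(m(a, s(0), s(0))), s(s(m(s(a), 0, a))))))   [R1 at 1.1.2]
3. s(s(m(a, s(m(a, s(0), s(0))), s(s(m(s(a), 0, a))))))  →  s(s(a))   [R3 at 1.1]

s(s(a))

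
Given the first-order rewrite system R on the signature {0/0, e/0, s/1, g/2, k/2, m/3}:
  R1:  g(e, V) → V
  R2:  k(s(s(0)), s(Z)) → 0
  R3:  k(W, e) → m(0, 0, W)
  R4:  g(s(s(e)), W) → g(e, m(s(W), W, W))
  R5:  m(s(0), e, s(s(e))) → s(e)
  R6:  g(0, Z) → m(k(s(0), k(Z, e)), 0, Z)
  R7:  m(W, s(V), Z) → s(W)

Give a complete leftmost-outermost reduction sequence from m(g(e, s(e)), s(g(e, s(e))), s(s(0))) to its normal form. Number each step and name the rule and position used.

s(s(e))

1. m(g(e, s(e)), s(g(e, s(e))), s(s(0)))  →  s(g(e, s(e)))   [R7 at ε]
2. s(g(e, s(e)))  →  s(s(e))   [R1 at 1]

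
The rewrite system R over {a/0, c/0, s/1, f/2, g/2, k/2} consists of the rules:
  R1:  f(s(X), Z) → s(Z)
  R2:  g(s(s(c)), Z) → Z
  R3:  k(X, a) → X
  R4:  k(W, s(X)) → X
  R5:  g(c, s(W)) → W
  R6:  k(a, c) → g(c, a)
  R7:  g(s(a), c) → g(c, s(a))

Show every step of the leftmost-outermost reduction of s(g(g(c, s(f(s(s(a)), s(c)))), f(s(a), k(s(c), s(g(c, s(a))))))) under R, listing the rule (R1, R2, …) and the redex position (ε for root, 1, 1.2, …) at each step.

1. s(g(g(c, s(f(s(s(a)), s(c)))), f(s(a), k(s(c), s(g(c, s(a)))))))  →  s(g(f(s(s(a)), s(c)), f(s(a), k(s(c), s(g(c, s(a)))))))   [R5 at 1.1]
2. s(g(f(s(s(a)), s(c)), f(s(a), k(s(c), s(g(c, s(a)))))))  →  s(g(s(s(c)), f(s(a), k(s(c), s(g(c, s(a)))))))   [R1 at 1.1]
3. s(g(s(s(c)), f(s(a), k(s(c), s(g(c, s(a)))))))  →  s(f(s(a), k(s(c), s(g(c, s(a))))))   [R2 at 1]
4. s(f(s(a), k(s(c), s(g(c, s(a))))))  →  s(s(k(s(c), s(g(c, s(a))))))   [R1 at 1]
5. s(s(k(s(c), s(g(c, s(a))))))  →  s(s(g(c, s(a))))   [R4 at 1.1]
6. s(s(g(c, s(a))))  →  s(s(a))   [R5 at 1.1]

s(s(a))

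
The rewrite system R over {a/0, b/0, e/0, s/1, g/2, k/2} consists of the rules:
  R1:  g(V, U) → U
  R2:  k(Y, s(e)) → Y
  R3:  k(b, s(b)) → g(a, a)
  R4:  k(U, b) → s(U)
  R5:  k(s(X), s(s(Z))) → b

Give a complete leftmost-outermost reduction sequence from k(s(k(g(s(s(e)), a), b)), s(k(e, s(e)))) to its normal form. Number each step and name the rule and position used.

s(s(a))

1. k(s(k(g(s(s(e)), a), b)), s(k(e, s(e))))  →  k(s(s(g(s(s(e)), a))), s(k(e, s(e))))   [R4 at 1.1]
2. k(s(s(g(s(s(e)), a))), s(k(e, s(e))))  →  k(s(s(a)), s(k(e, s(e))))   [R1 at 1.1.1]
3. k(s(s(a)), s(k(e, s(e))))  →  k(s(s(a)), s(e))   [R2 at 2.1]
4. k(s(s(a)), s(e))  →  s(s(a))   [R2 at ε]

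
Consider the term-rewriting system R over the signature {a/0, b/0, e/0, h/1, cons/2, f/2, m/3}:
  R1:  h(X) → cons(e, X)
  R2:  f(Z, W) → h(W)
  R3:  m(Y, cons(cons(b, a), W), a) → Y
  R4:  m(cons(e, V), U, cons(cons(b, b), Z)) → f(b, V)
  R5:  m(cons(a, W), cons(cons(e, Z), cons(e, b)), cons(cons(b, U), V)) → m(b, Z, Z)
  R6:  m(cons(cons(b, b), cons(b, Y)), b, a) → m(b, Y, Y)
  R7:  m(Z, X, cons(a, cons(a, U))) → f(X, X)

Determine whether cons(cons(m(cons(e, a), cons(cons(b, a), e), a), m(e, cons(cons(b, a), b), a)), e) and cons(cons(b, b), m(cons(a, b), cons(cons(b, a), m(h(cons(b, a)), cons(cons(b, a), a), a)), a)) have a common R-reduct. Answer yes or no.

Reduce t₁ = cons(cons(m(cons(e, a), cons(cons(b, a), e), a), m(e, cons(cons(b, a), b), a)), e):
1. cons(cons(m(cons(e, a), cons(cons(b, a), e), a), m(e, cons(cons(b, a), b), a)), e)  →  cons(cons(cons(e, a), m(e, cons(cons(b, a), b), a)), e)   [R3 at 1.1]
2. cons(cons(cons(e, a), m(e, cons(cons(b, a), b), a)), e)  →  cons(cons(cons(e, a), e), e)   [R3 at 1.2]

Reduce t₂ = cons(cons(b, b), m(cons(a, b), cons(cons(b, a), m(h(cons(b, a)), cons(cons(b, a), a), a)), a)):
1. cons(cons(b, b), m(cons(a, b), cons(cons(b, a), m(h(cons(b, a)), cons(cons(b, a), a), a)), a))  →  cons(cons(b, b), cons(a, b))   [R3 at 2]

no — NF(t₁) = cons(cons(cons(e, a), e), e), NF(t₂) = cons(cons(b, b), cons(a, b))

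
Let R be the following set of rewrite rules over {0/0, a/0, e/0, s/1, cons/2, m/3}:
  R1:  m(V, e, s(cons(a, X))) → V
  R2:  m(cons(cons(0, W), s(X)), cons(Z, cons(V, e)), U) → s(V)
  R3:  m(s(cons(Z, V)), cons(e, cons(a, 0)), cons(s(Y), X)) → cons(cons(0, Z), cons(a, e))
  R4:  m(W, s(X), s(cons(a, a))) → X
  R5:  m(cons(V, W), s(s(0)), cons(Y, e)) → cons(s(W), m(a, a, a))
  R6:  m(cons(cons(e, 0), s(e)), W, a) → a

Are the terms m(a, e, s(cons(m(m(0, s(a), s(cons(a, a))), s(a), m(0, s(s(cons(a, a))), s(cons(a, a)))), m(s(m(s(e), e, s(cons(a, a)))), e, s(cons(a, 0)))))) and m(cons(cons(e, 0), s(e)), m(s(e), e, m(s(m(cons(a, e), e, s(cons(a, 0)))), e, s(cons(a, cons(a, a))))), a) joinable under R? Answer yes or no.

Reduce t₁ = m(a, e, s(cons(m(m(0, s(a), s(cons(a, a))), s(a), m(0, s(s(cons(a, a))), s(cons(a, a)))), m(s(m(s(e), e, s(cons(a, a)))), e, s(cons(a, 0)))))):
1. m(a, e, s(cons(m(m(0, s(a), s(cons(a, a))), s(a), m(0, s(s(cons(a, a))), s(cons(a, a)))), m(s(m(s(e), e, s(cons(a, a)))), e, s(cons(a, 0))))))  →  m(a, e, s(cons(m(a, s(a), m(0, s(s(cons(a, a))), s(cons(a, a)))), m(s(m(s(e), e, s(cons(a, a)))), e, s(cons(a, 0))))))   [R4 at 3.1.1.1]
2. m(a, e, s(cons(m(a, s(a), m(0, s(s(cons(a, a))), s(cons(a, a)))), m(s(m(s(e), e, s(cons(a, a)))), e, s(cons(a, 0))))))  →  m(a, e, s(cons(m(a, s(a), s(cons(a, a))), m(s(m(s(e), e, s(cons(a, a)))), e, s(cons(a, 0))))))   [R4 at 3.1.1.3]
3. m(a, e, s(cons(m(a, s(a), s(cons(a, a))), m(s(m(s(e), e, s(cons(a, a)))), e, s(cons(a, 0))))))  →  m(a, e, s(cons(a, m(s(m(s(e), e, s(cons(a, a)))), e, s(cons(a, 0))))))   [R4 at 3.1.1]
4. m(a, e, s(cons(a, m(s(m(s(e), e, s(cons(a, a)))), e, s(cons(a, 0))))))  →  a   [R1 at ε]

Reduce t₂ = m(cons(cons(e, 0), s(e)), m(s(e), e, m(s(m(cons(a, e), e, s(cons(a, 0)))), e, s(cons(a, cons(a, a))))), a):
1. m(cons(cons(e, 0), s(e)), m(s(e), e, m(s(m(cons(a, e), e, s(cons(a, 0)))), e, s(cons(a, cons(a, a))))), a)  →  a   [R6 at ε]

yes — NF(t₁) = a, NF(t₂) = a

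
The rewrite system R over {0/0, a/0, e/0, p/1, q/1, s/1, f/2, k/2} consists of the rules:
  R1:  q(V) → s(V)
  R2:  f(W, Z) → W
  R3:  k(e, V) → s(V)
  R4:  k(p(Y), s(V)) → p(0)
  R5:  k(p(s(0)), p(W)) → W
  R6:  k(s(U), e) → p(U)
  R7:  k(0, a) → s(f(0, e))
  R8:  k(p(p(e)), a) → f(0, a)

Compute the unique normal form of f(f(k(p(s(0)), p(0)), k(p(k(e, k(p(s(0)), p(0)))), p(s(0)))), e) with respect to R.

1. f(f(k(p(s(0)), p(0)), k(p(k(e, k(p(s(0)), p(0)))), p(s(0)))), e)  →  f(k(p(s(0)), p(0)), k(p(k(e, k(p(s(0)), p(0)))), p(s(0))))   [R2 at ε]
2. f(k(p(s(0)), p(0)), k(p(k(e, k(p(s(0)), p(0)))), p(s(0))))  →  k(p(s(0)), p(0))   [R2 at ε]
3. k(p(s(0)), p(0))  →  0   [R5 at ε]

0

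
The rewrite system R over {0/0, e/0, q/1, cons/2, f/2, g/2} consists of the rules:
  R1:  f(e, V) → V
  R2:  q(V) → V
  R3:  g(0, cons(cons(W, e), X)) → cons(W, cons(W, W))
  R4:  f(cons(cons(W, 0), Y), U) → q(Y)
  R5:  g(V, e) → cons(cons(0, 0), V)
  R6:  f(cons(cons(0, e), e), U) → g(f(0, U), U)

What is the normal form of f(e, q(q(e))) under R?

e

1. f(e, q(q(e)))  →  q(q(e))   [R1 at ε]
2. q(q(e))  →  q(e)   [R2 at ε]
3. q(e)  →  e   [R2 at ε]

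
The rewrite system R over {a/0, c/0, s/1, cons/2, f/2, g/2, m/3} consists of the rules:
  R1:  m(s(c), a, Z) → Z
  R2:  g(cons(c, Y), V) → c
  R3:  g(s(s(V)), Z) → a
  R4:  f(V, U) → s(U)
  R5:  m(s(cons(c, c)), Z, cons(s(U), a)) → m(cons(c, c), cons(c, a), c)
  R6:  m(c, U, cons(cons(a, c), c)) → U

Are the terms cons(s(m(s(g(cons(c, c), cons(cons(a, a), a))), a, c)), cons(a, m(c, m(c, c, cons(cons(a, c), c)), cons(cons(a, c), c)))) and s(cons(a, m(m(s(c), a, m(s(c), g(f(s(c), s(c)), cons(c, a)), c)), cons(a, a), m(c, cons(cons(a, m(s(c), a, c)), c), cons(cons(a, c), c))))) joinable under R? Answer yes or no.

Reduce t₁ = cons(s(m(s(g(cons(c, c), cons(cons(a, a), a))), a, c)), cons(a, m(c, m(c, c, cons(cons(a, c), c)), cons(cons(a, c), c)))):
1. cons(s(m(s(g(cons(c, c), cons(cons(a, a), a))), a, c)), cons(a, m(c, m(c, c, cons(cons(a, c), c)), cons(cons(a, c), c))))  →  cons(s(m(s(c), a, c)), cons(a, m(c, m(c, c, cons(cons(a, c), c)), cons(cons(a, c), c))))   [R2 at 1.1.1.1]
2. cons(s(m(s(c), a, c)), cons(a, m(c, m(c, c, cons(cons(a, c), c)), cons(cons(a, c), c))))  →  cons(s(c), cons(a, m(c, m(c, c, cons(cons(a, c), c)), cons(cons(a, c), c))))   [R1 at 1.1]
3. cons(s(c), cons(a, m(c, m(c, c, cons(cons(a, c), c)), cons(cons(a, c), c))))  →  cons(s(c), cons(a, m(c, c, cons(cons(a, c), c))))   [R6 at 2.2]
4. cons(s(c), cons(a, m(c, c, cons(cons(a, c), c))))  →  cons(s(c), cons(a, c))   [R6 at 2.2]

Reduce t₂ = s(cons(a, m(m(s(c), a, m(s(c), g(f(s(c), s(c)), cons(c, a)), c)), cons(a, a), m(c, cons(cons(a, m(s(c), a, c)), c), cons(cons(a, c), c))))):
1. s(cons(a, m(m(s(c), a, m(s(c), g(f(s(c), s(c)), cons(c, a)), c)), cons(a, a), m(c, cons(cons(a, m(s(c), a, c)), c), cons(cons(a, c), c)))))  →  s(cons(a, m(m(s(c), g(f(s(c), s(c)), cons(c, a)), c), cons(a, a), m(c, cons(cons(a, m(s(c), a, c)), c), cons(cons(a, c), c)))))   [R1 at 1.2.1]
2. s(cons(a, m(m(s(c), g(f(s(c), s(c)), cons(c, a)), c), cons(a, a), m(c, cons(cons(a, m(s(c), a, c)), c), cons(cons(a, c), c)))))  →  s(cons(a, m(m(s(c), g(s(s(c)), cons(c, a)), c), cons(a, a), m(c, cons(cons(a, m(s(c), a, c)), c), cons(cons(a, c), c)))))   [R4 at 1.2.1.2.1]
3. s(cons(a, m(m(s(c), g(s(s(c)), cons(c, a)), c), cons(a, a), m(c, cons(cons(a, m(s(c), a, c)), c), cons(cons(a, c), c)))))  →  s(cons(a, m(m(s(c), a, c), cons(a, a), m(c, cons(cons(a, m(s(c), a, c)), c), cons(cons(a, c), c)))))   [R3 at 1.2.1.2]
4. s(cons(a, m(m(s(c), a, c), cons(a, a), m(c, cons(cons(a, m(s(c), a, c)), c), cons(cons(a, c), c)))))  →  s(cons(a, m(c, cons(a, a), m(c, cons(cons(a, m(s(c), a, c)), c), cons(cons(a, c), c)))))   [R1 at 1.2.1]
5. s(cons(a, m(c, cons(a, a), m(c, cons(cons(a, m(s(c), a, c)), c), cons(cons(a, c), c)))))  →  s(cons(a, m(c, cons(a, a), cons(cons(a, m(s(c), a, c)), c))))   [R6 at 1.2.3]
6. s(cons(a, m(c, cons(a, a), cons(cons(a, m(s(c), a, c)), c))))  →  s(cons(a, m(c, cons(a, a), cons(cons(a, c), c))))   [R1 at 1.2.3.1.2]
7. s(cons(a, m(c, cons(a, a), cons(cons(a, c), c))))  →  s(cons(a, cons(a, a)))   [R6 at 1.2]

no — NF(t₁) = cons(s(c), cons(a, c)), NF(t₂) = s(cons(a, cons(a, a)))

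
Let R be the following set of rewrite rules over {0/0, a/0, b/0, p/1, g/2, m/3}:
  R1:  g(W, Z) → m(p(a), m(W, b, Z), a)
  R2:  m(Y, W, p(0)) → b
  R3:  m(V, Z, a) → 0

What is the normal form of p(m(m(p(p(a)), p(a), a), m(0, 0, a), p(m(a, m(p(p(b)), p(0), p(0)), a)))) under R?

p(b)

1. p(m(m(p(p(a)), p(a), a), m(0, 0, a), p(m(a, m(p(p(b)), p(0), p(0)), a))))  →  p(m(0, m(0, 0, a), p(m(a, m(p(p(b)), p(0), p(0)), a))))   [R3 at 1.1]
2. p(m(0, m(0, 0, a), p(m(a, m(p(p(b)), p(0), p(0)), a))))  →  p(m(0, 0, p(m(a, m(p(p(b)), p(0), p(0)), a))))   [R3 at 1.2]
3. p(m(0, 0, p(m(a, m(p(p(b)), p(0), p(0)), a))))  →  p(m(0, 0, p(0)))   [R3 at 1.3.1]
4. p(m(0, 0, p(0)))  →  p(b)   [R2 at 1]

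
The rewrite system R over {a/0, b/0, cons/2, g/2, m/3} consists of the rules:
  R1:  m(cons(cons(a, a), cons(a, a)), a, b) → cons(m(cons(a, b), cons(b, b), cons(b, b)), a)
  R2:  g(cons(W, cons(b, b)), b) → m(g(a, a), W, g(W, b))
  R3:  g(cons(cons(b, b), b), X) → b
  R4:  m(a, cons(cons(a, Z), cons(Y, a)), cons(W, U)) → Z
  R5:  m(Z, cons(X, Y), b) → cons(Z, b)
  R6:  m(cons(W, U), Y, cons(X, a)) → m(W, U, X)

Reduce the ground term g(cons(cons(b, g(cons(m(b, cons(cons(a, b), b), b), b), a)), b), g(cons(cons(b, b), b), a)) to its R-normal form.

1. g(cons(cons(b, g(cons(m(b, cons(cons(a, b), b), b), b), a)), b), g(cons(cons(b, b), b), a))  →  g(cons(cons(b, g(cons(cons(b, b), b), a)), b), g(cons(cons(b, b), b), a))   [R5 at 1.1.2.1.1]
2. g(cons(cons(b, g(cons(cons(b, b), b), a)), b), g(cons(cons(b, b), b), a))  →  g(cons(cons(b, b), b), g(cons(cons(b, b), b), a))   [R3 at 1.1.2]
3. g(cons(cons(b, b), b), g(cons(cons(b, b), b), a))  →  b   [R3 at ε]

b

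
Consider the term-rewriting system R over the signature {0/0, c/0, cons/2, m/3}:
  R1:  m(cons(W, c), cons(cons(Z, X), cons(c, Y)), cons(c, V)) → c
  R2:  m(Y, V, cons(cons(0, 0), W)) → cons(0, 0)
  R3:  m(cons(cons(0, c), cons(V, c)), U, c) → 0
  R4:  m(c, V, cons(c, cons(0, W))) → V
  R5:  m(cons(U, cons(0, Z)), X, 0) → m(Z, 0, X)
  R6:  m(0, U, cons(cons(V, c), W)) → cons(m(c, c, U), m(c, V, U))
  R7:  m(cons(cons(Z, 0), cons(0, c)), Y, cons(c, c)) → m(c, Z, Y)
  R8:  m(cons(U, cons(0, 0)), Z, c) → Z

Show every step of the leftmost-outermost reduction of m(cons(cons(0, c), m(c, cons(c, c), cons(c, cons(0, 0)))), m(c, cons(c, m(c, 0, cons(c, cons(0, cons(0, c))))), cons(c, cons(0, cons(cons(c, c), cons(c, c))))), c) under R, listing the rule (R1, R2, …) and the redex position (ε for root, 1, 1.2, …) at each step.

0

1. m(cons(cons(0, c), m(c, cons(c, c), cons(c, cons(0, 0)))), m(c, cons(c, m(c, 0, cons(c, cons(0, cons(0, c))))), cons(c, cons(0, cons(cons(c, c), cons(c, c))))), c)  →  m(cons(cons(0, c), cons(c, c)), m(c, cons(c, m(c, 0, cons(c, cons(0, cons(0, c))))), cons(c, cons(0, cons(cons(c, c), cons(c, c))))), c)   [R4 at 1.2]
2. m(cons(cons(0, c), cons(c, c)), m(c, cons(c, m(c, 0, cons(c, cons(0, cons(0, c))))), cons(c, cons(0, cons(cons(c, c), cons(c, c))))), c)  →  0   [R3 at ε]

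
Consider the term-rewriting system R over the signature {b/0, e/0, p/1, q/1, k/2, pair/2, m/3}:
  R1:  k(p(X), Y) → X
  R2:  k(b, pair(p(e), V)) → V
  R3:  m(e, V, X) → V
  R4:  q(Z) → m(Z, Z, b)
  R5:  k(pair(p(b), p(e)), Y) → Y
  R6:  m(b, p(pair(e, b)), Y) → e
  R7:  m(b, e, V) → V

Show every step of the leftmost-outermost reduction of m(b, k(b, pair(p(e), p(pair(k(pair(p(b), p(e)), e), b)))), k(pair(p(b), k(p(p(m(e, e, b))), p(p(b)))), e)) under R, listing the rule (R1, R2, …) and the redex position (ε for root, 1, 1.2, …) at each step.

e

1. m(b, k(b, pair(p(e), p(pair(k(pair(p(b), p(e)), e), b)))), k(pair(p(b), k(p(p(m(e, e, b))), p(p(b)))), e))  →  m(b, p(pair(k(pair(p(b), p(e)), e), b)), k(pair(p(b), k(p(p(m(e, e, b))), p(p(b)))), e))   [R2 at 2]
2. m(b, p(pair(k(pair(p(b), p(e)), e), b)), k(pair(p(b), k(p(p(m(e, e, b))), p(p(b)))), e))  →  m(b, p(pair(e, b)), k(pair(p(b), k(p(p(m(e, e, b))), p(p(b)))), e))   [R5 at 2.1.1]
3. m(b, p(pair(e, b)), k(pair(p(b), k(p(p(m(e, e, b))), p(p(b)))), e))  →  e   [R6 at ε]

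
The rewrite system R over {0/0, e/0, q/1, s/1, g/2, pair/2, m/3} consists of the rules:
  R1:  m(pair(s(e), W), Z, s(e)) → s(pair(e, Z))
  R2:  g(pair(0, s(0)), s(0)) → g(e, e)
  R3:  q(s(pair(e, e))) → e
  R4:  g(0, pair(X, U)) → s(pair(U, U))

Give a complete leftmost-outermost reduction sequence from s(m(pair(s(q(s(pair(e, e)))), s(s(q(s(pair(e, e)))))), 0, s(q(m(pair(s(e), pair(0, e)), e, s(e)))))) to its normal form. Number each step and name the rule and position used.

s(s(pair(e, 0)))

1. s(m(pair(s(q(s(pair(e, e)))), s(s(q(s(pair(e, e)))))), 0, s(q(m(pair(s(e), pair(0, e)), e, s(e))))))  →  s(m(pair(s(e), s(s(q(s(pair(e, e)))))), 0, s(q(m(pair(s(e), pair(0, e)), e, s(e))))))   [R3 at 1.1.1.1]
2. s(m(pair(s(e), s(s(q(s(pair(e, e)))))), 0, s(q(m(pair(s(e), pair(0, e)), e, s(e))))))  →  s(m(pair(s(e), s(s(e))), 0, s(q(m(pair(s(e), pair(0, e)), e, s(e))))))   [R3 at 1.1.2.1.1]
3. s(m(pair(s(e), s(s(e))), 0, s(q(m(pair(s(e), pair(0, e)), e, s(e))))))  →  s(m(pair(s(e), s(s(e))), 0, s(q(s(pair(e, e))))))   [R1 at 1.3.1.1]
4. s(m(pair(s(e), s(s(e))), 0, s(q(s(pair(e, e))))))  →  s(m(pair(s(e), s(s(e))), 0, s(e)))   [R3 at 1.3.1]
5. s(m(pair(s(e), s(s(e))), 0, s(e)))  →  s(s(pair(e, 0)))   [R1 at 1]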